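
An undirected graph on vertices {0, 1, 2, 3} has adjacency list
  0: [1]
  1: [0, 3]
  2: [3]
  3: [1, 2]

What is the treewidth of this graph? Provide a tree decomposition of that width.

Treewidth 1.
One such decomposition:
Bags: B1 = {1, 3}  B2 = {2, 3}  B3 = {0, 1}
Tree: B1–B2, B1–B3

The largest bag has 2 vertices, giving width 1; this decomposition certifies tw(G) ≤ 1. Any graph with an edge has treewidth ≥ 1, and G has the edge 3–1. Hence tw(G) = 1 exactly.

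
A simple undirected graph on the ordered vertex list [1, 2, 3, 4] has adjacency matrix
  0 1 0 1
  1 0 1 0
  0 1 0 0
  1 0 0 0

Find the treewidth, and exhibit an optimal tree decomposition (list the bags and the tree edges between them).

Each bag holds 2 vertices, so the decomposition has width 1, which upper-bounds the treewidth. Since G has at least one edge (e.g. 4–1), it is not an edgeless graph, so tw(G) ≥ 1. Hence tw(G) = 1 exactly.

Treewidth 1.
Bags: B1 = {1, 4}  B2 = {1, 2}  B3 = {2, 3}
Tree: B1–B2, B2–B3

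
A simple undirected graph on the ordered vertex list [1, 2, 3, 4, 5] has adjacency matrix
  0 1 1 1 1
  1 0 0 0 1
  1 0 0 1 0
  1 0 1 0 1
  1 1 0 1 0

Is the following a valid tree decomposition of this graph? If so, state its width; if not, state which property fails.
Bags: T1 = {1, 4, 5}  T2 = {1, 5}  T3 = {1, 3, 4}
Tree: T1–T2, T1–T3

No — vertex 2 appears in no bag.

A tree decomposition must satisfy three properties: every vertex lies in some bag; for every edge, both endpoints lie together in some bag; and for every vertex, the bags containing it form a connected subtree. Here vertex 2 appears in no bag, so the decomposition is invalid.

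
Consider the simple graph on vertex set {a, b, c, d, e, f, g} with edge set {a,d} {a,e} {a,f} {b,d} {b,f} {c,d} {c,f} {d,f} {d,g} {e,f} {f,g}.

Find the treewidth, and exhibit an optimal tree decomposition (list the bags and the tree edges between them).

Treewidth 2.
One such decomposition:
Bags: B1 = {a, d, f}  B2 = {d, f, g}  B3 = {c, d, f}  B4 = {b, d, f}  B5 = {a, e, f}
Tree: B1–B2, B2–B3, B1–B4, B1–B5

Each bag holds 3 vertices, so the decomposition has width 2, which upper-bounds the treewidth. Conversely, {d, f, g} is a clique of size 3, and the vertices of any clique must share a bag in every tree decomposition; so some bag has ≥ 3 vertices and tw(G) ≥ 2. The upper and lower bounds meet at 2, so that is the treewidth.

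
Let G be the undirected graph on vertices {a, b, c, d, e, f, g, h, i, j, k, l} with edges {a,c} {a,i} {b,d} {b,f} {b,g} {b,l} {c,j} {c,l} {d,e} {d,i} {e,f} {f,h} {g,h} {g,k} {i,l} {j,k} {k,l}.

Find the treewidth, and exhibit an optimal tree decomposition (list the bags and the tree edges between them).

Treewidth 3.
One such decomposition:
Bags: B1 = {a, c, j, k}  B2 = {a, c, k, l}  B3 = {a, i, k, l}  B4 = {g, i, k, l}  B5 = {b, g, i, l}  B6 = {b, d, g, i}  B7 = {b, d, g, h}  B8 = {b, d, f, h}  B9 = {d, e, f, h}
Tree: B1–B2, B2–B3, B3–B4, B4–B5, B5–B6, B6–B7, B7–B8, B8–B9

Each bag holds 4 vertices, so the decomposition has width 3, which upper-bounds the treewidth. For the lower bound: the 4 vertex sets {a,c,j}, {k}, {l}, {b,d,g,i} are disjoint, each induces a connected subgraph, and every pair is joined by at least one edge of G. Contracting each set to a single vertex therefore yields K_{4} as a minor, and since treewidth is minor-monotone, tw(G) ≥ tw(K_{4}) = 3. The upper and lower bounds meet at 3, so that is the treewidth.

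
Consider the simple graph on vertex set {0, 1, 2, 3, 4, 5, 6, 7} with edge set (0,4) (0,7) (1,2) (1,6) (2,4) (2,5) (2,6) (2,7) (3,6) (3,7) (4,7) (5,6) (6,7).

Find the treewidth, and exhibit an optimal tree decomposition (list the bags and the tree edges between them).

Every bag has size at most 3, so the width is 3 − 1 = 2 and tw(G) ≤ 2. For the lower bound, the 3 vertices {0, 4, 7} are pairwise adjacent, and any tree decomposition puts a clique entirely inside one bag — forcing width ≥ 2. Therefore the treewidth is 2.

Treewidth 2.
Bags: B1 = {2, 6, 7}  B2 = {2, 4, 7}  B3 = {2, 5, 6}  B4 = {1, 2, 6}  B5 = {3, 6, 7}  B6 = {0, 4, 7}
Tree: B1–B2, B1–B3, B1–B4, B1–B5, B2–B6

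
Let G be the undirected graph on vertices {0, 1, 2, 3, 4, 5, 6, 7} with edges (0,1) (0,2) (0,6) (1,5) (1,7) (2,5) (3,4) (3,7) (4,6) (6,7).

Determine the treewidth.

2

A width-2 tree decomposition is:
Bags: B1 = {3, 4, 7}  B2 = {4, 6, 7}  B3 = {1, 6, 7}  B4 = {0, 1, 6}  B5 = {0, 1, 5}  B6 = {0, 2, 5}
Tree: B1–B2, B2–B3, B3–B4, B4–B5, B5–B6
The largest bag has 3 vertices, giving width 2; this decomposition certifies tw(G) ≤ 2. For the lower bound, G contains the cycle 3–4–6–7–3, so G is not a forest; only forests have treewidth ≤ 1, hence tw(G) ≥ 2. Therefore the treewidth is 2.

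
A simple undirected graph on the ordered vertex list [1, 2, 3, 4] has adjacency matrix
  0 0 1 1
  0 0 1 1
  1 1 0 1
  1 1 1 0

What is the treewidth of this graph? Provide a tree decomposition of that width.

Treewidth 2.
Bags: B1 = {2, 3, 4}  B2 = {1, 3, 4}
Tree: B1–B2

Each bag holds 3 vertices, so the decomposition has width 2, which upper-bounds the treewidth. On the other hand G contains the 3-clique {1, 3, 4}. A clique must lie in a single bag of any decomposition, so no decomposition can have width below 2. Combining the bounds, tw(G) = 2.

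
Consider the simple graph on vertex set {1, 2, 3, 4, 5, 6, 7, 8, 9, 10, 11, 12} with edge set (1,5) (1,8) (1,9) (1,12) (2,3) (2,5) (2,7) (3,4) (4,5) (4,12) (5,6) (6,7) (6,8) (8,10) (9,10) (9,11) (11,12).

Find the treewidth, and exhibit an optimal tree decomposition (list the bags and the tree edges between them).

Every bag has size at most 4, so the width is 4 − 1 = 3 and tw(G) ≤ 3. For the lower bound: the 4 vertex sets {9,10,11}, {12}, {1}, {4,5,6,8} are disjoint, each induces a connected subgraph, and every pair is joined by at least one edge of G. Contracting each set to a single vertex therefore yields K_{4} as a minor, and since treewidth is minor-monotone, tw(G) ≥ tw(K_{4}) = 3. The upper and lower bounds meet at 3, so that is the treewidth.

Treewidth 3.
One optimal decomposition is:
Bags: B1 = {9, 10, 11, 12}  B2 = {1, 9, 10, 12}  B3 = {1, 8, 10, 12}  B4 = {1, 4, 8, 12}  B5 = {1, 4, 5, 8}  B6 = {4, 5, 6, 8}  B7 = {3, 4, 5, 6}  B8 = {2, 3, 5, 6}  B9 = {2, 3, 6, 7}
Tree: B1–B2, B2–B3, B3–B4, B4–B5, B5–B6, B6–B7, B7–B8, B8–B9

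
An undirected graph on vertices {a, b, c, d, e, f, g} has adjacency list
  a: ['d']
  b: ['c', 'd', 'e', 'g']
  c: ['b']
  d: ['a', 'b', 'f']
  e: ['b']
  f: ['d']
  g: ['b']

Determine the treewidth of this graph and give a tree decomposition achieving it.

Treewidth 1.
One such decomposition:
Bags: B1 = {b, d}  B2 = {d, f}  B3 = {b, c}  B4 = {b, g}  B5 = {b, e}  B6 = {a, d}
Tree: B1–B2, B1–B3, B3–B4, B3–B5, B1–B6

Every bag has size at most 2, so the width is 2 − 1 = 1 and tw(G) ≤ 1. Since G has at least one edge (e.g. d–b), it is not an edgeless graph, so tw(G) ≥ 1. The upper and lower bounds meet at 1, so that is the treewidth.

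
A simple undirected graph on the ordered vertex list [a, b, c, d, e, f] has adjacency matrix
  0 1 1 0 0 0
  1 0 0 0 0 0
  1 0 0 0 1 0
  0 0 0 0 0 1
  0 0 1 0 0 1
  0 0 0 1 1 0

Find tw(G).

1

A width-1 tree decomposition is:
Bags: B1 = {a, b}  B2 = {a, c}  B3 = {c, e}  B4 = {e, f}  B5 = {d, f}
Tree: B1–B2, B2–B3, B3–B4, B4–B5
Every bag has size at most 2, so the width is 2 − 1 = 1 and tw(G) ≤ 1. G has an edge, so its treewidth is at least 1. Therefore the treewidth is 1.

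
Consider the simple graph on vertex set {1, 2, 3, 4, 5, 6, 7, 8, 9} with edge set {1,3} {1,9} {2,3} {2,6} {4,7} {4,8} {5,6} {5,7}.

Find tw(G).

1

A width-1 tree decomposition is:
Bags: B1 = {4, 8}  B2 = {4, 7}  B3 = {5, 7}  B4 = {5, 6}  B5 = {2, 6}  B6 = {2, 3}  B7 = {1, 3}  B8 = {1, 9}
Tree: B1–B2, B2–B3, B3–B4, B4–B5, B5–B6, B6–B7, B7–B8
The largest bag has 2 vertices, giving width 1; this decomposition certifies tw(G) ≤ 1. Any graph with an edge has treewidth ≥ 1, and G has the edge 8–4. Combining the bounds, tw(G) = 1.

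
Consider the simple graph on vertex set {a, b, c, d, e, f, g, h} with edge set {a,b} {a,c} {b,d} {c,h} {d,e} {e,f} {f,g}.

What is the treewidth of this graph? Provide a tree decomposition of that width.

Each bag holds 2 vertices, so the decomposition has width 1, which upper-bounds the treewidth. G has an edge, so its treewidth is at least 1. Therefore the treewidth is 1.

Treewidth 1.
One optimal decomposition is:
Bags: B1 = {f, g}  B2 = {e, f}  B3 = {d, e}  B4 = {b, d}  B5 = {a, b}  B6 = {a, c}  B7 = {c, h}
Tree: B1–B2, B2–B3, B3–B4, B4–B5, B5–B6, B6–B7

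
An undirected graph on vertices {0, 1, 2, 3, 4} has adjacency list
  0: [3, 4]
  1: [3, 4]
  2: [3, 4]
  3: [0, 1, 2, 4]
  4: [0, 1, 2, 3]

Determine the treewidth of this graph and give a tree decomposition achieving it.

Treewidth 2.
One such decomposition:
Bags: B1 = {2, 3, 4}  B2 = {1, 3, 4}  B3 = {0, 3, 4}
Tree: B1–B2, B2–B3

Every bag has size at most 3, so the width is 3 − 1 = 2 and tw(G) ≤ 2. On the other hand G contains the 3-clique {0, 3, 4}. A clique must lie in a single bag of any decomposition, so no decomposition can have width below 2. The upper and lower bounds meet at 2, so that is the treewidth.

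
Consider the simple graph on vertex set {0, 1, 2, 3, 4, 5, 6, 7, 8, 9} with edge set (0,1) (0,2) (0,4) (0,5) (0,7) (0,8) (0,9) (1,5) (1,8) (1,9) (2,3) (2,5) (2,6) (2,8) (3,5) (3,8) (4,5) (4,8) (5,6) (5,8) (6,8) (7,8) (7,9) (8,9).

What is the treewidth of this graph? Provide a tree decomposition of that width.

Treewidth 3.
One optimal decomposition is:
Bags: B1 = {0, 1, 5, 8}  B2 = {0, 4, 5, 8}  B3 = {0, 2, 5, 8}  B4 = {0, 1, 8, 9}  B5 = {2, 5, 6, 8}  B6 = {0, 7, 8, 9}  B7 = {2, 3, 5, 8}
Tree: B1–B2, B1–B3, B1–B4, B3–B5, B4–B6, B3–B7

Each bag holds 4 vertices, so the decomposition has width 3, which upper-bounds the treewidth. For the lower bound, the 4 vertices {0, 1, 8, 9} are pairwise adjacent, and any tree decomposition puts a clique entirely inside one bag — forcing width ≥ 3. Hence tw(G) = 3 exactly.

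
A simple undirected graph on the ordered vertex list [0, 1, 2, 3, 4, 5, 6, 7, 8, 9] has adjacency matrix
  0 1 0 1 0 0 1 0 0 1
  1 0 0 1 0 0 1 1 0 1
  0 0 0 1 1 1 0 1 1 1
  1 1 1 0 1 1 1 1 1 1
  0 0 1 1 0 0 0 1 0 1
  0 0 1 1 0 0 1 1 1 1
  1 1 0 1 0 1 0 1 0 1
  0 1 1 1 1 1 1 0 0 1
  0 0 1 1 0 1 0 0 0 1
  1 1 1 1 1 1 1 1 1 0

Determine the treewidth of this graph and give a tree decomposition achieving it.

Treewidth 4.
Bags: B1 = {2, 3, 5, 7, 9}  B2 = {2, 3, 5, 8, 9}  B3 = {2, 3, 4, 7, 9}  B4 = {3, 5, 6, 7, 9}  B5 = {1, 3, 6, 7, 9}  B6 = {0, 1, 3, 6, 9}
Tree: B1–B2, B1–B3, B1–B4, B4–B5, B5–B6

Each bag holds 5 vertices, so the decomposition has width 4, which upper-bounds the treewidth. For the lower bound, the 5 vertices {0, 1, 3, 6, 9} are pairwise adjacent, and any tree decomposition puts a clique entirely inside one bag — forcing width ≥ 4. Therefore the treewidth is 4.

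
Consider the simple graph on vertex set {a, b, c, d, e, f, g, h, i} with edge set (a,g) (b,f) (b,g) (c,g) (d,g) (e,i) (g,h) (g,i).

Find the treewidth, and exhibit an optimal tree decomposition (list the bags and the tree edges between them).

Treewidth 1.
Bags: B1 = {g, h}  B2 = {g, i}  B3 = {c, g}  B4 = {b, g}  B5 = {d, g}  B6 = {a, g}  B7 = {b, f}  B8 = {e, i}
Tree: B1–B2, B2–B3, B2–B4, B2–B5, B3–B6, B4–B7, B2–B8

The largest bag has 2 vertices, giving width 1; this decomposition certifies tw(G) ≤ 1. Any graph with an edge has treewidth ≥ 1, and G has the edge h–g. Therefore the treewidth is 1.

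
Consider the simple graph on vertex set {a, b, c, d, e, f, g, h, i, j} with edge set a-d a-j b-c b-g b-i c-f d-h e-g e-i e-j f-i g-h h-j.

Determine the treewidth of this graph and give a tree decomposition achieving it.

Treewidth 2.
Bags: B1 = {a, d, j}  B2 = {d, h, j}  B3 = {e, h, j}  B4 = {e, g, h}  B5 = {e, g, i}  B6 = {b, g, i}  B7 = {b, f, i}  B8 = {b, c, f}
Tree: B1–B2, B2–B3, B3–B4, B4–B5, B5–B6, B6–B7, B7–B8

The largest bag has 3 vertices, giving width 2; this decomposition certifies tw(G) ≤ 2. Since a–d–h–j–a is a cycle in G, G is not acyclic. Forests are exactly the graphs of treewidth ≤ 1, so tw(G) ≥ 2. Therefore the treewidth is 2.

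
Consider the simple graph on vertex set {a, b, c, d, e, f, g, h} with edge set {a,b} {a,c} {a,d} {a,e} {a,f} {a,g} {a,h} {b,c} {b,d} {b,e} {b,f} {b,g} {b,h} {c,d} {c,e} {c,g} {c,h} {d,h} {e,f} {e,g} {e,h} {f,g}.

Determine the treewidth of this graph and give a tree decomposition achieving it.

Every bag has size at most 5, so the width is 5 − 1 = 4 and tw(G) ≤ 4. Conversely, {a, b, c, e, g} is a clique of size 5, and the vertices of any clique must share a bag in every tree decomposition; so some bag has ≥ 5 vertices and tw(G) ≥ 4. The upper and lower bounds meet at 4, so that is the treewidth.

Treewidth 4.
One such decomposition:
Bags: B1 = {a, b, c, e, h}  B2 = {a, b, c, d, h}  B3 = {a, b, c, e, g}  B4 = {a, b, e, f, g}
Tree: B1–B2, B1–B3, B3–B4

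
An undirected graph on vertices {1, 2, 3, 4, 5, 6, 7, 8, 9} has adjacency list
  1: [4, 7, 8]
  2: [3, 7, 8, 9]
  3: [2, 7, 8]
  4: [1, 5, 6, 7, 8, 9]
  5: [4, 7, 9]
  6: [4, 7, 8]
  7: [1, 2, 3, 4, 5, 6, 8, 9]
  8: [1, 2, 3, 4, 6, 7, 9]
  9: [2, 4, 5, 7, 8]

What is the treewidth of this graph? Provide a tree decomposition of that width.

Every bag has size at most 4, so the width is 4 − 1 = 3 and tw(G) ≤ 3. For the lower bound, the 4 vertices {2, 7, 8, 9} are pairwise adjacent, and any tree decomposition puts a clique entirely inside one bag — forcing width ≥ 3. The upper and lower bounds meet at 3, so that is the treewidth.

Treewidth 3.
One optimal decomposition is:
Bags: B1 = {1, 4, 7, 8}  B2 = {4, 7, 8, 9}  B3 = {2, 7, 8, 9}  B4 = {4, 5, 7, 9}  B5 = {2, 3, 7, 8}  B6 = {4, 6, 7, 8}
Tree: B1–B2, B2–B3, B2–B4, B3–B5, B2–B6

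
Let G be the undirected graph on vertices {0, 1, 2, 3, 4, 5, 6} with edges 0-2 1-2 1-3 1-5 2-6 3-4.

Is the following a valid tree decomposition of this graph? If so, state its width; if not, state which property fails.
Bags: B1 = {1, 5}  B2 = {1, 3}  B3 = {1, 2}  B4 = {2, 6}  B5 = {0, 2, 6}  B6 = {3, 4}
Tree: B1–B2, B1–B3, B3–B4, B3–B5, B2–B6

No — bags containing vertex 6 are not connected in the tree.

A tree decomposition must satisfy three properties: every vertex lies in some bag; for every edge, both endpoints lie together in some bag; and for every vertex, the bags containing it form a connected subtree. Here bags containing vertex 6 are not connected in the tree, so the decomposition is invalid.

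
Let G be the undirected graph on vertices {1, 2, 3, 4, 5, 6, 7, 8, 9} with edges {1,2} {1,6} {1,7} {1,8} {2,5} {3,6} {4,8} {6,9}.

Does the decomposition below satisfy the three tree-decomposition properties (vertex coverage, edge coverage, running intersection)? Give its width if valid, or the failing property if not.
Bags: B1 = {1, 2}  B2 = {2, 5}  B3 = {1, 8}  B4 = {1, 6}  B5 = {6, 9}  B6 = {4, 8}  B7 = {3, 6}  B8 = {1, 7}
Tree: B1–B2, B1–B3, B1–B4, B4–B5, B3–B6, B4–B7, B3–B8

Vertex coverage: the bags together contain {1, 2, 3, 4, 5, 6, 7, 8, 9}, the full vertex set. Edge coverage: each edge of G has both endpoints in at least one bag. Running intersection: for every vertex, the bags containing it form a connected subtree. All three properties hold, so this is a valid tree decomposition of width max|bag| − 1 = 1, and hence tw(G) ≤ 1.

Yes; width 1.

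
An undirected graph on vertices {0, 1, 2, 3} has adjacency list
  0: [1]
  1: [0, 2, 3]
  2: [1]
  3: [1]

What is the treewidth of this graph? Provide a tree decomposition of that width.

Treewidth 1.
Bags: B1 = {0, 1}  B2 = {1, 3}  B3 = {1, 2}
Tree: B1–B2, B2–B3

The largest bag has 2 vertices, giving width 1; this decomposition certifies tw(G) ≤ 1. Since G has at least one edge (e.g. 0–1), it is not an edgeless graph, so tw(G) ≥ 1. Therefore the treewidth is 1.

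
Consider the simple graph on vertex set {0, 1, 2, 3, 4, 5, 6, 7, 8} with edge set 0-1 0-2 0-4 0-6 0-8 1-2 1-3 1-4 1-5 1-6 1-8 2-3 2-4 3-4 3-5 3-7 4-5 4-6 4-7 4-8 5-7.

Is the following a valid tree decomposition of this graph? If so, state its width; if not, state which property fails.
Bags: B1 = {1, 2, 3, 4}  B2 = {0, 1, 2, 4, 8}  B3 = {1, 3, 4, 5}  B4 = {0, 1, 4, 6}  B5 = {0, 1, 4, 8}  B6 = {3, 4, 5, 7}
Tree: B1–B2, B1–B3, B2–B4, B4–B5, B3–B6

No — bags containing vertex 8 are not connected in the tree.

A tree decomposition must satisfy three properties: every vertex lies in some bag; for every edge, both endpoints lie together in some bag; and for every vertex, the bags containing it form a connected subtree. Here bags containing vertex 8 are not connected in the tree, so the decomposition is invalid.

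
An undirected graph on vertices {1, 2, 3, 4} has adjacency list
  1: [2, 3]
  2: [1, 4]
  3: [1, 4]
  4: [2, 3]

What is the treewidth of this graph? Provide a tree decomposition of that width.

Treewidth 2.
Bags: B1 = {1, 2, 4}  B2 = {1, 3, 4}
Tree: B1–B2

The largest bag has 3 vertices, giving width 2; this decomposition certifies tw(G) ≤ 2. Since 4–2–1–3–4 is a cycle in G, G is not acyclic. Forests are exactly the graphs of treewidth ≤ 1, so tw(G) ≥ 2. Therefore the treewidth is 2.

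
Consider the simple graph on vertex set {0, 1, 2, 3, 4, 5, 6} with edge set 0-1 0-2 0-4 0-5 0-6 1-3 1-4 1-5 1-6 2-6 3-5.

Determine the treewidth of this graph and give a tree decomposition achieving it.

Each bag holds 3 vertices, so the decomposition has width 2, which upper-bounds the treewidth. On the other hand G contains the 3-clique {0, 1, 4}. A clique must lie in a single bag of any decomposition, so no decomposition can have width below 2. Hence tw(G) = 2 exactly.

Treewidth 2.
Bags: B1 = {0, 2, 6}  B2 = {0, 1, 6}  B3 = {0, 1, 4}  B4 = {0, 1, 5}  B5 = {1, 3, 5}
Tree: B1–B2, B2–B3, B3–B4, B4–B5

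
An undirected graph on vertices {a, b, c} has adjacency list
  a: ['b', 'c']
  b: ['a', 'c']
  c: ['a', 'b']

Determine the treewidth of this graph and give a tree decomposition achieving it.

A single bag containing all 3 vertices is trivially a valid decomposition of width 2. For the lower bound, the 3 vertices {a, b, c} are pairwise adjacent, and any tree decomposition puts a clique entirely inside one bag — forcing width ≥ 2. Combining the bounds, tw(G) = 2.

Treewidth 2.
One such decomposition:
Bags: B1 = {a, b, c}
Tree: (single bag)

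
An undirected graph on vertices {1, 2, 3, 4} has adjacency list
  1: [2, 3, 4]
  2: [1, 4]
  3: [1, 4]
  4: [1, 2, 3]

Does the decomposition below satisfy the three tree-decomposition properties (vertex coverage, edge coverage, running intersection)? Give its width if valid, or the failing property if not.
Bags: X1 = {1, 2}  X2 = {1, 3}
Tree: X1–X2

A tree decomposition must satisfy three properties: every vertex lies in some bag; for every edge, both endpoints lie together in some bag; and for every vertex, the bags containing it form a connected subtree. Here vertex 4 appears in no bag, so the decomposition is invalid.

No — vertex 4 appears in no bag.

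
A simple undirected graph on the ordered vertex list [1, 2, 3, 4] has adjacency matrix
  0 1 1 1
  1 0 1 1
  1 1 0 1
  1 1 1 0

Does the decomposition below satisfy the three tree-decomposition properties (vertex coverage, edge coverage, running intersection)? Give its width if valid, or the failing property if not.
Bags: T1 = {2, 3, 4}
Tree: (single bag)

No — vertex 1 appears in no bag.

A tree decomposition must satisfy three properties: every vertex lies in some bag; for every edge, both endpoints lie together in some bag; and for every vertex, the bags containing it form a connected subtree. Here vertex 1 appears in no bag, so the decomposition is invalid.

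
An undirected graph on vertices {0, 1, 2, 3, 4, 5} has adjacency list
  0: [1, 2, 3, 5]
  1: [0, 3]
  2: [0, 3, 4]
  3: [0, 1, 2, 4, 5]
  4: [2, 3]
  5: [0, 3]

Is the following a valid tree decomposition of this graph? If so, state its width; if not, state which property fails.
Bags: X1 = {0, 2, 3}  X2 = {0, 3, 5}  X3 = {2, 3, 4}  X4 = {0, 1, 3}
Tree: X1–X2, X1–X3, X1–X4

Checking the three conditions: (i) the bags cover all of {0, 1, 2, 3, 4, 5}; (ii) for each edge, some bag contains both endpoints; (iii) the bags containing any fixed vertex form a subtree. All hold, so the decomposition is valid with width 3 − 1 = 2.

Yes; width 2.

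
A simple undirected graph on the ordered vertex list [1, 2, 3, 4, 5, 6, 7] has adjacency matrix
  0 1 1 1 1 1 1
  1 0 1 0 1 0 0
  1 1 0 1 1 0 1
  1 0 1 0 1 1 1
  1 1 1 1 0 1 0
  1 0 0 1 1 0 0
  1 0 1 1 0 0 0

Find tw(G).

A width-3 tree decomposition is:
Bags: B1 = {1, 3, 4, 5}  B2 = {1, 2, 3, 5}  B3 = {1, 3, 4, 7}  B4 = {1, 4, 5, 6}
Tree: B1–B2, B1–B3, B1–B4
Every bag has size at most 4, so the width is 4 − 1 = 3 and tw(G) ≤ 3. Conversely, {1, 2, 3, 5} is a clique of size 4, and the vertices of any clique must share a bag in every tree decomposition; so some bag has ≥ 4 vertices and tw(G) ≥ 3. The upper and lower bounds meet at 3, so that is the treewidth.

3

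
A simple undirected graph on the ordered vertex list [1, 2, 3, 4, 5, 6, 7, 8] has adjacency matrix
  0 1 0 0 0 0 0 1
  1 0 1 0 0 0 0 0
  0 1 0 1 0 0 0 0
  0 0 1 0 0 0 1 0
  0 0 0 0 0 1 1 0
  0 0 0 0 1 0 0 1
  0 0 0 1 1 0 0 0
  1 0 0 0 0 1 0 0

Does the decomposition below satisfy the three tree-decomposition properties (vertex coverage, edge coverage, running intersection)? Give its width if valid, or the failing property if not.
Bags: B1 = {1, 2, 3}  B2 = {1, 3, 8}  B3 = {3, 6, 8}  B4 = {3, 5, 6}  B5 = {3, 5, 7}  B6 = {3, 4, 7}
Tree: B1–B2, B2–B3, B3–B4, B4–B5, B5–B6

Yes; width 2.

Checking the three conditions: (i) the bags cover all of {1, 2, 3, 4, 5, 6, 7, 8}; (ii) for each edge, some bag contains both endpoints; (iii) the bags containing any fixed vertex form a subtree. All hold, so the decomposition is valid with width 3 − 1 = 2.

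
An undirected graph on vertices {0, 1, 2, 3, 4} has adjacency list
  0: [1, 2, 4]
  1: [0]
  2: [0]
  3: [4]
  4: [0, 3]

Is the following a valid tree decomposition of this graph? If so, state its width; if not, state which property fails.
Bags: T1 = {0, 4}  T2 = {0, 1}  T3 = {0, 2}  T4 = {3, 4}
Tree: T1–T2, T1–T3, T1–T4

Checking the three conditions: (i) the bags cover all of {0, 1, 2, 3, 4}; (ii) for each edge, some bag contains both endpoints; (iii) the bags containing any fixed vertex form a subtree. All hold, so the decomposition is valid with width 2 − 1 = 1.

Yes; width 1.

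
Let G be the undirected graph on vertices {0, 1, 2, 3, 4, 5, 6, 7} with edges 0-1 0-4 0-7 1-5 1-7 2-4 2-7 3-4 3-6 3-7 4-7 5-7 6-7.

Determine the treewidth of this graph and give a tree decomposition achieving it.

Treewidth 2.
One such decomposition:
Bags: B1 = {1, 5, 7}  B2 = {0, 1, 7}  B3 = {0, 4, 7}  B4 = {3, 4, 7}  B5 = {2, 4, 7}  B6 = {3, 6, 7}
Tree: B1–B2, B2–B3, B3–B4, B4–B5, B4–B6

Every bag has size at most 3, so the width is 3 − 1 = 2 and tw(G) ≤ 2. On the other hand G contains the 3-clique {0, 1, 7}. A clique must lie in a single bag of any decomposition, so no decomposition can have width below 2. The upper and lower bounds meet at 2, so that is the treewidth.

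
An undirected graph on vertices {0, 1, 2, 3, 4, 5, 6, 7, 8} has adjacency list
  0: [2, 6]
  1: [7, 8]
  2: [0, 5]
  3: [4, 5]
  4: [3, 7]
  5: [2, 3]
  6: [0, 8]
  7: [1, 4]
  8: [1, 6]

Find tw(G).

2

A width-2 tree decomposition is:
Bags: B1 = {2, 3, 5}  B2 = {2, 3, 4}  B3 = {2, 4, 7}  B4 = {1, 2, 7}  B5 = {1, 2, 8}  B6 = {2, 6, 8}  B7 = {0, 2, 6}
Tree: B1–B2, B2–B3, B3–B4, B4–B5, B5–B6, B6–B7
Every bag has size at most 3, so the width is 3 − 1 = 2 and tw(G) ≤ 2. The edges 2–5–3–4–7–1–8–6–0–2 form a cycle, so G is not a tree and its treewidth is at least 2. Therefore the treewidth is 2.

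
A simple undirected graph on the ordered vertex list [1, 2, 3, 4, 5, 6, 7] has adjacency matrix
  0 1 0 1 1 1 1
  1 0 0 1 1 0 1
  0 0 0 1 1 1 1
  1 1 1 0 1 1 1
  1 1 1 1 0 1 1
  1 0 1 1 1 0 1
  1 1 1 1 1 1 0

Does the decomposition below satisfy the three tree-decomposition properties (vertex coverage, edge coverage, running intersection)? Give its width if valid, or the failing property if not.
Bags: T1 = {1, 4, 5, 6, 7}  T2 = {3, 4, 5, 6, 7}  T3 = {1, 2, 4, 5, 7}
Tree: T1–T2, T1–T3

Yes; width 4.

Vertex coverage: the bags together contain {1, 2, 3, 4, 5, 6, 7}, the full vertex set. Edge coverage: each edge of G has both endpoints in at least one bag. Running intersection: for every vertex, the bags containing it form a connected subtree. All three properties hold, so this is a valid tree decomposition of width max|bag| − 1 = 4, and hence tw(G) ≤ 4.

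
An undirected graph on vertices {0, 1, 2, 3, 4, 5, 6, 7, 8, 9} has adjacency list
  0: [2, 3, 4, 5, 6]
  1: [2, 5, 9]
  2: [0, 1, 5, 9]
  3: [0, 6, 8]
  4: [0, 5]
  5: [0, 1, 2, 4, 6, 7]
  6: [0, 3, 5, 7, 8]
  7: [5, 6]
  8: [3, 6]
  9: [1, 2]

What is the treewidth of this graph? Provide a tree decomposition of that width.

Each bag holds 3 vertices, so the decomposition has width 2, which upper-bounds the treewidth. Conversely, {3, 6, 8} is a clique of size 3, and the vertices of any clique must share a bag in every tree decomposition; so some bag has ≥ 3 vertices and tw(G) ≥ 2. Therefore the treewidth is 2.

Treewidth 2.
One optimal decomposition is:
Bags: B1 = {0, 2, 5}  B2 = {0, 5, 6}  B3 = {1, 2, 5}  B4 = {0, 3, 6}  B5 = {5, 6, 7}  B6 = {3, 6, 8}  B7 = {0, 4, 5}  B8 = {1, 2, 9}
Tree: B1–B2, B1–B3, B2–B4, B2–B5, B4–B6, B2–B7, B3–B8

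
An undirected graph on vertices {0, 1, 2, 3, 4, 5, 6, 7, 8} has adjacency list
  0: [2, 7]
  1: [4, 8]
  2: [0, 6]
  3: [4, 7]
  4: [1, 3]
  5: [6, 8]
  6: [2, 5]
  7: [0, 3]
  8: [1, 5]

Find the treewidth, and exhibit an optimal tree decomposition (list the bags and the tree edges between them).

Treewidth 2.
Bags: B1 = {5, 6, 8}  B2 = {2, 6, 8}  B3 = {0, 2, 8}  B4 = {0, 7, 8}  B5 = {3, 7, 8}  B6 = {3, 4, 8}  B7 = {1, 4, 8}
Tree: B1–B2, B2–B3, B3–B4, B4–B5, B5–B6, B6–B7

The largest bag has 3 vertices, giving width 2; this decomposition certifies tw(G) ≤ 2. For the lower bound, G contains the cycle 8–5–6–2–0–7–3–4–1–8, so G is not a forest; only forests have treewidth ≤ 1, hence tw(G) ≥ 2. Hence tw(G) = 2 exactly.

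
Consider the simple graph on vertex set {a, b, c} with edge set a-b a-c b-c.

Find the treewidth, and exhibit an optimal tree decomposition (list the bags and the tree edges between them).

Treewidth 2.
Bags: B1 = {a, b, c}
Tree: (single bag)

With just one bag of size 3, the width is 3 − 1 = 2, so tw(G) ≤ 2. Conversely, {a, b, c} is a clique of size 3, and the vertices of any clique must share a bag in every tree decomposition; so some bag has ≥ 3 vertices and tw(G) ≥ 2. Hence tw(G) = 2 exactly.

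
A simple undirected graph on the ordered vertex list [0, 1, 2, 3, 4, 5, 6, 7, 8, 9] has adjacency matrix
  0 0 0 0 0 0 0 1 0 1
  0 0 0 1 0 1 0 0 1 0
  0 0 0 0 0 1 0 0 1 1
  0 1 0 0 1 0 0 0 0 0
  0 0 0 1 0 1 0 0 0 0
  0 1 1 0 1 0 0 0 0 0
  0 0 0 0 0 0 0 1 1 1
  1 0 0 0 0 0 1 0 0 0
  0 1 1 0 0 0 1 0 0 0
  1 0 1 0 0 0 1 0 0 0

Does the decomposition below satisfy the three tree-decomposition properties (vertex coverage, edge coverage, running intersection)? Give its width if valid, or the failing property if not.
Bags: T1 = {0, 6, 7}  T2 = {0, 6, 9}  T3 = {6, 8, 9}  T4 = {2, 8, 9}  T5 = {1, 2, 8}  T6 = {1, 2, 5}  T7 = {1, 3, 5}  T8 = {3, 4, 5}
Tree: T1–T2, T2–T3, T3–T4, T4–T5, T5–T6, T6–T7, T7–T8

Checking the three conditions: (i) the bags cover all of {0, 1, 2, 3, 4, 5, 6, 7, 8, 9}; (ii) for each edge, some bag contains both endpoints; (iii) the bags containing any fixed vertex form a subtree. All hold, so the decomposition is valid with width 3 − 1 = 2.

Yes; width 2.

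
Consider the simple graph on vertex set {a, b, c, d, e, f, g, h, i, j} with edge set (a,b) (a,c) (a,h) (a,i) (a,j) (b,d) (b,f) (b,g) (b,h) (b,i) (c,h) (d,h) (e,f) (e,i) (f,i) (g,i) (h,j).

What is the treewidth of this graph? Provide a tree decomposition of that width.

The largest bag has 3 vertices, giving width 2; this decomposition certifies tw(G) ≤ 2. Conversely, {a, h, j} is a clique of size 3, and the vertices of any clique must share a bag in every tree decomposition; so some bag has ≥ 3 vertices and tw(G) ≥ 2. Hence tw(G) = 2 exactly.

Treewidth 2.
Bags: B1 = {a, b, i}  B2 = {b, g, i}  B3 = {a, b, h}  B4 = {a, h, j}  B5 = {b, f, i}  B6 = {b, d, h}  B7 = {a, c, h}  B8 = {e, f, i}
Tree: B1–B2, B1–B3, B3–B4, B1–B5, B3–B6, B4–B7, B5–B8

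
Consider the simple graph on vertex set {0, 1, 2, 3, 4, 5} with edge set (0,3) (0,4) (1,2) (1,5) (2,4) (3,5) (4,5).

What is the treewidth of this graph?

A width-2 tree decomposition is:
Bags: B1 = {1, 2, 4}  B2 = {1, 4, 5}  B3 = {0, 4, 5}  B4 = {0, 3, 5}
Tree: B1–B2, B2–B3, B3–B4
Each bag holds 3 vertices, so the decomposition has width 2, which upper-bounds the treewidth. The edges 2–1–5–4–2 form a cycle, so G is not a tree and its treewidth is at least 2. Combining the bounds, tw(G) = 2.

2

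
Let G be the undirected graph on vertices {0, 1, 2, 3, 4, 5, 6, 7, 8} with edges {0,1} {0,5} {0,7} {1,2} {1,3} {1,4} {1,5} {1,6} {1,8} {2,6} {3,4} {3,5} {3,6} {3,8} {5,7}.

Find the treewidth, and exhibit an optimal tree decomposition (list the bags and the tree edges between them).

Treewidth 2.
Bags: B1 = {1, 3, 6}  B2 = {1, 2, 6}  B3 = {1, 3, 5}  B4 = {0, 1, 5}  B5 = {1, 3, 8}  B6 = {1, 3, 4}  B7 = {0, 5, 7}
Tree: B1–B2, B1–B3, B3–B4, B1–B5, B3–B6, B4–B7

The largest bag has 3 vertices, giving width 2; this decomposition certifies tw(G) ≤ 2. For the lower bound, the 3 vertices {0, 1, 5} are pairwise adjacent, and any tree decomposition puts a clique entirely inside one bag — forcing width ≥ 2. Therefore the treewidth is 2.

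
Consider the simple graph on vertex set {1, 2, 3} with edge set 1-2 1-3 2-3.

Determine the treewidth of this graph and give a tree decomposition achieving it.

Treewidth 2.
One optimal decomposition is:
Bags: B1 = {1, 2, 3}
Tree: (single bag)

A single bag containing all 3 vertices is trivially a valid decomposition of width 2. Conversely, {1, 2, 3} is a clique of size 3, and the vertices of any clique must share a bag in every tree decomposition; so some bag has ≥ 3 vertices and tw(G) ≥ 2. Combining the bounds, tw(G) = 2.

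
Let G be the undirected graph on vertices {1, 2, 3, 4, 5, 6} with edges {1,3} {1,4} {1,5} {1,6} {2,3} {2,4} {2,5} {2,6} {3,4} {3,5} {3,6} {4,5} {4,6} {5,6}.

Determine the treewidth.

A width-4 tree decomposition is:
Bags: B1 = {2, 3, 4, 5, 6}  B2 = {1, 3, 4, 5, 6}
Tree: B1–B2
Each bag holds 5 vertices, so the decomposition has width 4, which upper-bounds the treewidth. Conversely, {1, 3, 4, 5, 6} is a clique of size 5, and the vertices of any clique must share a bag in every tree decomposition; so some bag has ≥ 5 vertices and tw(G) ≥ 4. Therefore the treewidth is 4.

4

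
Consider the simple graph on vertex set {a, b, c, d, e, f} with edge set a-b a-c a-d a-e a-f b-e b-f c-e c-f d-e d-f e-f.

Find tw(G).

A width-3 tree decomposition is:
Bags: B1 = {a, c, e, f}  B2 = {a, d, e, f}  B3 = {a, b, e, f}
Tree: B1–B2, B2–B3
Every bag has size at most 4, so the width is 4 − 1 = 3 and tw(G) ≤ 3. On the other hand G contains the 4-clique {a, d, e, f}. A clique must lie in a single bag of any decomposition, so no decomposition can have width below 3. Hence tw(G) = 3 exactly.

3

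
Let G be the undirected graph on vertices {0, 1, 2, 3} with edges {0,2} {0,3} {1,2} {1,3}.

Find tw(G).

2

A width-2 tree decomposition is:
Bags: B1 = {0, 2, 3}  B2 = {1, 2, 3}
Tree: B1–B2
The largest bag has 3 vertices, giving width 2; this decomposition certifies tw(G) ≤ 2. The edges 3–0–2–1–3 form a cycle, so G is not a tree and its treewidth is at least 2. Hence tw(G) = 2 exactly.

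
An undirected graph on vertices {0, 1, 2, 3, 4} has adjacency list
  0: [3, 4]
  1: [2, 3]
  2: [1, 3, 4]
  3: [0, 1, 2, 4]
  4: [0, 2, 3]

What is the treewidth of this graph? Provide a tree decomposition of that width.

Treewidth 2.
One such decomposition:
Bags: B1 = {2, 3, 4}  B2 = {0, 3, 4}  B3 = {1, 2, 3}
Tree: B1–B2, B1–B3

Every bag has size at most 3, so the width is 3 − 1 = 2 and tw(G) ≤ 2. Conversely, {0, 3, 4} is a clique of size 3, and the vertices of any clique must share a bag in every tree decomposition; so some bag has ≥ 3 vertices and tw(G) ≥ 2. The upper and lower bounds meet at 2, so that is the treewidth.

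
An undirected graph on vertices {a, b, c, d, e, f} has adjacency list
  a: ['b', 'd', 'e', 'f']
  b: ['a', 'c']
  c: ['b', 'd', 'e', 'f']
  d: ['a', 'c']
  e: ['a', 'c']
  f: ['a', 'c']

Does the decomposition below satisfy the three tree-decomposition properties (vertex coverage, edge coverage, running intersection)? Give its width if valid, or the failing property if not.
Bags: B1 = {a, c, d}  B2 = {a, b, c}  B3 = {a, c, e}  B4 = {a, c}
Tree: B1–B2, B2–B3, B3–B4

A tree decomposition must satisfy three properties: every vertex lies in some bag; for every edge, both endpoints lie together in some bag; and for every vertex, the bags containing it form a connected subtree. Here vertex f appears in no bag, so the decomposition is invalid.

No — vertex f appears in no bag.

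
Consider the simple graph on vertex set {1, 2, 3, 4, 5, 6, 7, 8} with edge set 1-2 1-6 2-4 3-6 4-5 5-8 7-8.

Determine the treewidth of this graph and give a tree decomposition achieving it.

Every bag has size at most 2, so the width is 2 − 1 = 1 and tw(G) ≤ 1. Any graph with an edge has treewidth ≥ 1, and G has the edge 3–6. Therefore the treewidth is 1.

Treewidth 1.
Bags: B1 = {3, 6}  B2 = {1, 6}  B3 = {1, 2}  B4 = {2, 4}  B5 = {4, 5}  B6 = {5, 8}  B7 = {7, 8}
Tree: B1–B2, B2–B3, B3–B4, B4–B5, B5–B6, B6–B7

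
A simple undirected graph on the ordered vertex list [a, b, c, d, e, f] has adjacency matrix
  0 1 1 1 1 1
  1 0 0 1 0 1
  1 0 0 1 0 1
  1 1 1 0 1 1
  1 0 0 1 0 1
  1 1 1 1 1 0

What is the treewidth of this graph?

3

A width-3 tree decomposition is:
Bags: B1 = {a, d, e, f}  B2 = {a, c, d, f}  B3 = {a, b, d, f}
Tree: B1–B2, B1–B3
Each bag holds 4 vertices, so the decomposition has width 3, which upper-bounds the treewidth. Conversely, {a, d, e, f} is a clique of size 4, and the vertices of any clique must share a bag in every tree decomposition; so some bag has ≥ 4 vertices and tw(G) ≥ 3. Therefore the treewidth is 3.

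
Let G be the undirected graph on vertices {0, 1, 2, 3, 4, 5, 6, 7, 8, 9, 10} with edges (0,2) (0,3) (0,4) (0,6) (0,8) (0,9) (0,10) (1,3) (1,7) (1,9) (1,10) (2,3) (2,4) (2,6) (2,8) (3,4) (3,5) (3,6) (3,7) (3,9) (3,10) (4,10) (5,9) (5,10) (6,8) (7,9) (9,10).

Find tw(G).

3

A width-3 tree decomposition is:
Bags: B1 = {0, 3, 9, 10}  B2 = {0, 3, 4, 10}  B3 = {0, 2, 3, 4}  B4 = {1, 3, 9, 10}  B5 = {0, 2, 3, 6}  B6 = {3, 5, 9, 10}  B7 = {1, 3, 7, 9}  B8 = {0, 2, 6, 8}
Tree: B1–B2, B2–B3, B1–B4, B3–B5, B1–B6, B4–B7, B5–B8
Every bag has size at most 4, so the width is 4 − 1 = 3 and tw(G) ≤ 3. Conversely, {0, 2, 6, 8} is a clique of size 4, and the vertices of any clique must share a bag in every tree decomposition; so some bag has ≥ 4 vertices and tw(G) ≥ 3. The upper and lower bounds meet at 3, so that is the treewidth.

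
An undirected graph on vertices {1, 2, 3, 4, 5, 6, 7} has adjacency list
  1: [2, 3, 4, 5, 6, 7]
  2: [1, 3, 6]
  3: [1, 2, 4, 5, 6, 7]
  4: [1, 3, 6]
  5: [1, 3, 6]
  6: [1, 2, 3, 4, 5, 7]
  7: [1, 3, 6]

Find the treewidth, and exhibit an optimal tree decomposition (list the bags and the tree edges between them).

The largest bag has 4 vertices, giving width 3; this decomposition certifies tw(G) ≤ 3. On the other hand G contains the 4-clique {1, 2, 3, 6}. A clique must lie in a single bag of any decomposition, so no decomposition can have width below 3. The upper and lower bounds meet at 3, so that is the treewidth.

Treewidth 3.
One optimal decomposition is:
Bags: B1 = {1, 3, 6, 7}  B2 = {1, 2, 3, 6}  B3 = {1, 3, 4, 6}  B4 = {1, 3, 5, 6}
Tree: B1–B2, B2–B3, B2–B4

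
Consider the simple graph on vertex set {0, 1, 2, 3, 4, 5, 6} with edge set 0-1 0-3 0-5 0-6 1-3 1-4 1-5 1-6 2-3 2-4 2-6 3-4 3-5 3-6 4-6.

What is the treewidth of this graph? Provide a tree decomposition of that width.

Treewidth 3.
One optimal decomposition is:
Bags: B1 = {0, 1, 3, 5}  B2 = {0, 1, 3, 6}  B3 = {1, 3, 4, 6}  B4 = {2, 3, 4, 6}
Tree: B1–B2, B2–B3, B3–B4

The largest bag has 4 vertices, giving width 3; this decomposition certifies tw(G) ≤ 3. On the other hand G contains the 4-clique {0, 1, 3, 5}. A clique must lie in a single bag of any decomposition, so no decomposition can have width below 3. Hence tw(G) = 3 exactly.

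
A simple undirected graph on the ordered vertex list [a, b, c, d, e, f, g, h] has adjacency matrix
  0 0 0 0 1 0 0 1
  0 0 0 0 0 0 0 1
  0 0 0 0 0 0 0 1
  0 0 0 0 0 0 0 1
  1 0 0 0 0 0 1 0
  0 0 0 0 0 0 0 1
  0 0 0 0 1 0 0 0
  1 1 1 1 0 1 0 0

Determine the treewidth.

1

A width-1 tree decomposition is:
Bags: B1 = {c, h}  B2 = {b, h}  B3 = {a, h}  B4 = {d, h}  B5 = {f, h}  B6 = {a, e}  B7 = {e, g}
Tree: B1–B2, B2–B3, B3–B4, B3–B5, B3–B6, B6–B7
Every bag has size at most 2, so the width is 2 − 1 = 1 and tw(G) ≤ 1. G has an edge, so its treewidth is at least 1. Therefore the treewidth is 1.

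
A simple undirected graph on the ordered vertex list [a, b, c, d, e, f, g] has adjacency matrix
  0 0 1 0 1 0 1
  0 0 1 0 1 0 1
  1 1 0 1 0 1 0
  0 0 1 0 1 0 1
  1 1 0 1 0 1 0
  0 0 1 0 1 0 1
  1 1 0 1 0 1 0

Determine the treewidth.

3

A width-3 tree decomposition is:
Bags: B1 = {b, c, e, g}  B2 = {c, e, f, g}  B3 = {c, d, e, g}  B4 = {a, c, e, g}
Tree: B1–B2, B2–B3, B3–B4
The largest bag has 4 vertices, giving width 3; this decomposition certifies tw(G) ≤ 3. For the lower bound: the 4 vertex sets {b,e}, {c,f}, {g}, {d} are disjoint, each induces a connected subgraph, and every pair is joined by at least one edge of G. Contracting each set to a single vertex therefore yields K_{4} as a minor, and since treewidth is minor-monotone, tw(G) ≥ tw(K_{4}) = 3. The upper and lower bounds meet at 3, so that is the treewidth.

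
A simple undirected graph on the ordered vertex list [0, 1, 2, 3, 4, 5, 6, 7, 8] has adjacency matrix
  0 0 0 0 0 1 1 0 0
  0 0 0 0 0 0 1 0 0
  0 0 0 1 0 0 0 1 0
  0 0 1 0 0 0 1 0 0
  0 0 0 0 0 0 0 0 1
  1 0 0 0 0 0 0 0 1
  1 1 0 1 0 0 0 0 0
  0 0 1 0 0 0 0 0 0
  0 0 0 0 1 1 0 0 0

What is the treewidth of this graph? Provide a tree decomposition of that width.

Treewidth 1.
Bags: B1 = {0, 5}  B2 = {5, 8}  B3 = {0, 6}  B4 = {1, 6}  B5 = {4, 8}  B6 = {3, 6}  B7 = {2, 3}  B8 = {2, 7}
Tree: B1–B2, B1–B3, B3–B4, B2–B5, B4–B6, B6–B7, B7–B8

The largest bag has 2 vertices, giving width 1; this decomposition certifies tw(G) ≤ 1. Any graph with an edge has treewidth ≥ 1, and G has the edge 5–0. The upper and lower bounds meet at 1, so that is the treewidth.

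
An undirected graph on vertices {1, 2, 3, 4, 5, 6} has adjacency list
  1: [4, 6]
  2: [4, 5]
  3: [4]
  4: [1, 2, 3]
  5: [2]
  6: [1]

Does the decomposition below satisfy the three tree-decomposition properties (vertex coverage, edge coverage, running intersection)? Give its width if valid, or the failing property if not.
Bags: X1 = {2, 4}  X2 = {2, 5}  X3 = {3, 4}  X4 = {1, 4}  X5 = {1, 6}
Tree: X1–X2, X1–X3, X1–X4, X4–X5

Every vertex of G appears in some bag (union = {1, 2, 3, 4, 5, 6}); every edge is covered by a bag; and for each vertex v the set of bags containing v is connected in the bag tree. The decomposition is therefore valid. The largest bag has 2 vertices, so the width is 1.

Yes; width 1.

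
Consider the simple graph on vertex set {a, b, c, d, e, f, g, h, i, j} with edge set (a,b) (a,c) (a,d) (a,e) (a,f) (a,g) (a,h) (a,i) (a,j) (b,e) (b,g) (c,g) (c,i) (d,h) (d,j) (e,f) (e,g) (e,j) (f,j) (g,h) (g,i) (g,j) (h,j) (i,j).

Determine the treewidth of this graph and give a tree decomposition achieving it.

Treewidth 3.
Bags: B1 = {a, e, g, j}  B2 = {a, g, i, j}  B3 = {a, g, h, j}  B4 = {a, c, g, i}  B5 = {a, b, e, g}  B6 = {a, d, h, j}  B7 = {a, e, f, j}
Tree: B1–B2, B1–B3, B2–B4, B1–B5, B3–B6, B1–B7

The largest bag has 4 vertices, giving width 3; this decomposition certifies tw(G) ≤ 3. Conversely, {a, d, h, j} is a clique of size 4, and the vertices of any clique must share a bag in every tree decomposition; so some bag has ≥ 4 vertices and tw(G) ≥ 3. Therefore the treewidth is 3.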